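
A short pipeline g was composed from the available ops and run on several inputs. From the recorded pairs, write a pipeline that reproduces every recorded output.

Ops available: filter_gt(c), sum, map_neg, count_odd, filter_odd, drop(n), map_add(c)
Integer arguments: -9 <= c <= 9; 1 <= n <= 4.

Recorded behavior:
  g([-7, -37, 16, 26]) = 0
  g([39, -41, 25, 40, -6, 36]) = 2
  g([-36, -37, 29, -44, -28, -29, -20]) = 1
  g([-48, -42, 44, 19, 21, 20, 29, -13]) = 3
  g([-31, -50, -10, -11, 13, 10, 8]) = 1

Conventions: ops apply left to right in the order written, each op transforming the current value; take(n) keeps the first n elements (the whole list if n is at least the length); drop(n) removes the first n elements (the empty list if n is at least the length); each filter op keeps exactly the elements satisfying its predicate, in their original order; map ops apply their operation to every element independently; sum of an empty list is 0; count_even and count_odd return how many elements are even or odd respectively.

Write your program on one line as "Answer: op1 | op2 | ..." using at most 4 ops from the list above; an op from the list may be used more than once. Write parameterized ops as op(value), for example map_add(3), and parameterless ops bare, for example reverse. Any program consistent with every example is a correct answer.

filter_gt(-1) | map_neg | filter_odd | count_odd

Check, running the answer program on each example:
  [-7, -37, 16, 26] -> [16, 26] -> [-16, -26] -> [] -> 0
  [39, -41, 25, 40, -6, 36] -> [39, 25, 40, 36] -> [-39, -25, -40, -36] -> [-39, -25] -> 2
  [-36, -37, 29, -44, -28, -29, -20] -> [29] -> [-29] -> [-29] -> 1
  [-48, -42, 44, 19, 21, 20, 29, -13] -> [44, 19, 21, 20, 29] -> [-44, -19, -21, -20, -29] -> [-19, -21, -29] -> 3
  [-31, -50, -10, -11, 13, 10, 8] -> [13, 10, 8] -> [-13, -10, -8] -> [-13] -> 1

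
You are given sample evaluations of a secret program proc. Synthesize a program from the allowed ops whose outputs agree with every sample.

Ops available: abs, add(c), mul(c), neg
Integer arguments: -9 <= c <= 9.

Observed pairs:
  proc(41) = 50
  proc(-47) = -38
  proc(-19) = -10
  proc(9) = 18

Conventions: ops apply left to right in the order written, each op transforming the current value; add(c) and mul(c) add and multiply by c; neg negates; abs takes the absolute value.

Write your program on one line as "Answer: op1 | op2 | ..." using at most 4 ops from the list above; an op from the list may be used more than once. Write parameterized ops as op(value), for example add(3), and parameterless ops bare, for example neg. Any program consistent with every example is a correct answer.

neg | add(-3) | add(-6) | neg

Check, running the answer program on each example:
  41 -> -41 -> -44 -> -50 -> 50
  -47 -> 47 -> 44 -> 38 -> -38
  -19 -> 19 -> 16 -> 10 -> -10
  9 -> -9 -> -12 -> -18 -> 18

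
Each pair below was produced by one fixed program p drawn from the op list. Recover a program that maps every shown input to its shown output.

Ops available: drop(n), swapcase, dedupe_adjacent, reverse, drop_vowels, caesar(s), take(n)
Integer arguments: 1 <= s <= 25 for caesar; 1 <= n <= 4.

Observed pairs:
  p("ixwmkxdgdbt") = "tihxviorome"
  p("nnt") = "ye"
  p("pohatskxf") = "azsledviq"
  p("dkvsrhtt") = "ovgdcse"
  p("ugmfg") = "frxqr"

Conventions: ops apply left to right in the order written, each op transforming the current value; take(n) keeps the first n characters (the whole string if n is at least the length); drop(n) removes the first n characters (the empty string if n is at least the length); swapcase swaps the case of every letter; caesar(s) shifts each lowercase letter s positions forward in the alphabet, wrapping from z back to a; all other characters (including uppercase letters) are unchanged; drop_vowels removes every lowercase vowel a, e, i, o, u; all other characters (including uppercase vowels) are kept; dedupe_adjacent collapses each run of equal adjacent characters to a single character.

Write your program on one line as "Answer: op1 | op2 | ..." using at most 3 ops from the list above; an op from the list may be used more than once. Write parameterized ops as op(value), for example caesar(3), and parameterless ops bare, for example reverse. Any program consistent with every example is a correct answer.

caesar(11) | dedupe_adjacent

Check, running the answer program on each example:
  "ixwmkxdgdbt" -> "tihxviorome" -> "tihxviorome"
  "nnt" -> "yye" -> "ye"
  "pohatskxf" -> "azsledviq" -> "azsledviq"
  "dkvsrhtt" -> "ovgdcsee" -> "ovgdcse"
  "ugmfg" -> "frxqr" -> "frxqr"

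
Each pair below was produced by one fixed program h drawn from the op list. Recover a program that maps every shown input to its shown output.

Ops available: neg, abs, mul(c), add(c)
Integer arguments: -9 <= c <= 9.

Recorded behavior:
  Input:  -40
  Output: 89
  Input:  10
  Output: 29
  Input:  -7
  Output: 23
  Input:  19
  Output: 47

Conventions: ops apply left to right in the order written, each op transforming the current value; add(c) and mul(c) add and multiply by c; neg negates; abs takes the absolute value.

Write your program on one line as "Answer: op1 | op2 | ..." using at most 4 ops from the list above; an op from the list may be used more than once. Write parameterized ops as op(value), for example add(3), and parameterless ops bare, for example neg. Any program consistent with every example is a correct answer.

abs | mul(2) | add(9)

Check, running the answer program on each example:
  -40 -> 40 -> 80 -> 89
  10 -> 10 -> 20 -> 29
  -7 -> 7 -> 14 -> 23
  19 -> 19 -> 38 -> 47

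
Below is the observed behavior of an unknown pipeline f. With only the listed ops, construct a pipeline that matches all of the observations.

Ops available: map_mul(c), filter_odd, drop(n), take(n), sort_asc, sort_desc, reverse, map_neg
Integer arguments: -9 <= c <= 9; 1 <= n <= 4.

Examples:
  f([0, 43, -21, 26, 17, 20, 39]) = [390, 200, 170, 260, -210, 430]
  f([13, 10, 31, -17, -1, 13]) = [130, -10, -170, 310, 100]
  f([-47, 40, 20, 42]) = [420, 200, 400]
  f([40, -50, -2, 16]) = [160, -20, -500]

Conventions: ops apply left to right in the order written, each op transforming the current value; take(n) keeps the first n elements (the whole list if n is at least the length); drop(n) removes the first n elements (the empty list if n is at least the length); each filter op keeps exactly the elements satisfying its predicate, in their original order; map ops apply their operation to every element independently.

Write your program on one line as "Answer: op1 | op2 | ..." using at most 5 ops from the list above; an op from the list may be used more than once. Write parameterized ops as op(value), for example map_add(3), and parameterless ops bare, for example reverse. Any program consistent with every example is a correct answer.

drop(1) | map_mul(5) | map_mul(2) | reverse

Check, running the answer program on each example:
  [0, 43, -21, 26, 17, 20, 39] -> [43, -21, 26, 17, 20, 39] -> [215, -105, 130, 85, 100, 195] -> [430, -210, 260, 170, 200, 390] -> [390, 200, 170, 260, -210, 430]
  [13, 10, 31, -17, -1, 13] -> [10, 31, -17, -1, 13] -> [50, 155, -85, -5, 65] -> [100, 310, -170, -10, 130] -> [130, -10, -170, 310, 100]
  [-47, 40, 20, 42] -> [40, 20, 42] -> [200, 100, 210] -> [400, 200, 420] -> [420, 200, 400]
  [40, -50, -2, 16] -> [-50, -2, 16] -> [-250, -10, 80] -> [-500, -20, 160] -> [160, -20, -500]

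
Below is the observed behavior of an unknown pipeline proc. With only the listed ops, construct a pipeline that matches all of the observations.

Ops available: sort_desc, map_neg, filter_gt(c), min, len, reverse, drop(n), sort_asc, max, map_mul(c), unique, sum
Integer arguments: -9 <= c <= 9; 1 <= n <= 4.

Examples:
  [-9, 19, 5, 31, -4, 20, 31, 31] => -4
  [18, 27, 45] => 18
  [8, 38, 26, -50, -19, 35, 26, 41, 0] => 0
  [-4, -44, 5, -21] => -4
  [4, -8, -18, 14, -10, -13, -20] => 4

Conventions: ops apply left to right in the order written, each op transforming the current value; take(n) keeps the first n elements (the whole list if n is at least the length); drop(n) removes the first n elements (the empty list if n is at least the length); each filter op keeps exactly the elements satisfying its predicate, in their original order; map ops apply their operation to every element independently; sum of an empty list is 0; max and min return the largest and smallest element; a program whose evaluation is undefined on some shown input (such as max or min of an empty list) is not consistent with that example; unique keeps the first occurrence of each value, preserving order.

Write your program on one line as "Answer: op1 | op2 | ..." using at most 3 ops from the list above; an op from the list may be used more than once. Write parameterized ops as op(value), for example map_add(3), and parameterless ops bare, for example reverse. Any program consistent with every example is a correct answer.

filter_gt(-6) | unique | min

Check, running the answer program on each example:
  [-9, 19, 5, 31, -4, 20, 31, 31] -> [19, 5, 31, -4, 20, 31, 31] -> [19, 5, 31, -4, 20] -> -4
  [18, 27, 45] -> [18, 27, 45] -> [18, 27, 45] -> 18
  [8, 38, 26, -50, -19, 35, 26, 41, 0] -> [8, 38, 26, 35, 26, 41, 0] -> [8, 38, 26, 35, 41, 0] -> 0
  [-4, -44, 5, -21] -> [-4, 5] -> [-4, 5] -> -4
  [4, -8, -18, 14, -10, -13, -20] -> [4, 14] -> [4, 14] -> 4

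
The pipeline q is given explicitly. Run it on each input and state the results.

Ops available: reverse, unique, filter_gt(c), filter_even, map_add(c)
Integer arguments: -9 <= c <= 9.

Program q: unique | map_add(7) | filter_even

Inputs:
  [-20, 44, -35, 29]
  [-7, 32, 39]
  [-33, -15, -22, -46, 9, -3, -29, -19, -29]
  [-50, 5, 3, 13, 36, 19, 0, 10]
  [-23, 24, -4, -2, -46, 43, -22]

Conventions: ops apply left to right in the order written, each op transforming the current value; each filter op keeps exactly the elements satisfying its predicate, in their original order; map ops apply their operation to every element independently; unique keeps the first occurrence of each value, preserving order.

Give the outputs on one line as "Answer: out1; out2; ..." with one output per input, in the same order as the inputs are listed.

[-28, 36]; [0, 46]; [-26, -8, 16, 4, -22, -12]; [12, 10, 20, 26]; [-16, 50]

Execution, op by op:
  [-20, 44, -35, 29] -> [-20, 44, -35, 29] -> [-13, 51, -28, 36] -> [-28, 36]
  [-7, 32, 39] -> [-7, 32, 39] -> [0, 39, 46] -> [0, 46]
  [-33, -15, -22, -46, 9, -3, -29, -19, -29] -> [-33, -15, -22, -46, 9, -3, -29, -19] -> [-26, -8, -15, -39, 16, 4, -22, -12] -> [-26, -8, 16, 4, -22, -12]
  [-50, 5, 3, 13, 36, 19, 0, 10] -> [-50, 5, 3, 13, 36, 19, 0, 10] -> [-43, 12, 10, 20, 43, 26, 7, 17] -> [12, 10, 20, 26]
  [-23, 24, -4, -2, -46, 43, -22] -> [-23, 24, -4, -2, -46, 43, -22] -> [-16, 31, 3, 5, -39, 50, -15] -> [-16, 50]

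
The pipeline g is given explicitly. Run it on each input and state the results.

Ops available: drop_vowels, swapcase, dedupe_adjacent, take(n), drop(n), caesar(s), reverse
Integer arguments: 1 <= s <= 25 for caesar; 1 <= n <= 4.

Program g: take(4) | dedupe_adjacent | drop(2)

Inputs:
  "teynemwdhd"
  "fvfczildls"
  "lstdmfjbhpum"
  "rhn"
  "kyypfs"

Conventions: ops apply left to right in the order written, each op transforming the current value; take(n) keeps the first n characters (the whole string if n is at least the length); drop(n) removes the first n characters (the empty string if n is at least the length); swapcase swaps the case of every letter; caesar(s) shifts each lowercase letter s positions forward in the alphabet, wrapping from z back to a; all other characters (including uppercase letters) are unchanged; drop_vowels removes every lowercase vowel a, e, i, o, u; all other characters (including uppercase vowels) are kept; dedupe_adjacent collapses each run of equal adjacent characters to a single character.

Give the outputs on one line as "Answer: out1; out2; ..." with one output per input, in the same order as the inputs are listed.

"yn"; "fc"; "td"; "n"; "p"

Execution, op by op:
  "teynemwdhd" -> "teyn" -> "teyn" -> "yn"
  "fvfczildls" -> "fvfc" -> "fvfc" -> "fc"
  "lstdmfjbhpum" -> "lstd" -> "lstd" -> "td"
  "rhn" -> "rhn" -> "rhn" -> "n"
  "kyypfs" -> "kyyp" -> "kyp" -> "p"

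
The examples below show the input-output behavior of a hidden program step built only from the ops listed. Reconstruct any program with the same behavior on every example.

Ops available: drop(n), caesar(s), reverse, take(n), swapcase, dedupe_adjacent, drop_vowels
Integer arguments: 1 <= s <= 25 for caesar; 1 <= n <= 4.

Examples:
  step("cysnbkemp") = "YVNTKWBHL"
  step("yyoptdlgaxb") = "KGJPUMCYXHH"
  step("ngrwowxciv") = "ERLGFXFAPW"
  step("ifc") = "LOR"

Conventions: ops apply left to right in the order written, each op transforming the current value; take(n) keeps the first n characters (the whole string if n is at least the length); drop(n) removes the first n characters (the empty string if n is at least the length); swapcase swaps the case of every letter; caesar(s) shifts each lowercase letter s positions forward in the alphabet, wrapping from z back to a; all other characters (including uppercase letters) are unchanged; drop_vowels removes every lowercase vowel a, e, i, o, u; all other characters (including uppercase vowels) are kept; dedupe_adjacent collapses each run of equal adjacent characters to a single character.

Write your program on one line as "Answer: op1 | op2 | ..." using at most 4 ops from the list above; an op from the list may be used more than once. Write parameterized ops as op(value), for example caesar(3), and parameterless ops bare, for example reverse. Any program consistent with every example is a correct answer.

caesar(9) | reverse | swapcase

Check, running the answer program on each example:
  "cysnbkemp" -> "lhbwktnvy" -> "yvntkwbhl" -> "YVNTKWBHL"
  "yyoptdlgaxb" -> "hhxycmupjgk" -> "kgjpumcyxhh" -> "KGJPUMCYXHH"
  "ngrwowxciv" -> "wpafxfglre" -> "erlgfxfapw" -> "ERLGFXFAPW"
  "ifc" -> "rol" -> "lor" -> "LOR"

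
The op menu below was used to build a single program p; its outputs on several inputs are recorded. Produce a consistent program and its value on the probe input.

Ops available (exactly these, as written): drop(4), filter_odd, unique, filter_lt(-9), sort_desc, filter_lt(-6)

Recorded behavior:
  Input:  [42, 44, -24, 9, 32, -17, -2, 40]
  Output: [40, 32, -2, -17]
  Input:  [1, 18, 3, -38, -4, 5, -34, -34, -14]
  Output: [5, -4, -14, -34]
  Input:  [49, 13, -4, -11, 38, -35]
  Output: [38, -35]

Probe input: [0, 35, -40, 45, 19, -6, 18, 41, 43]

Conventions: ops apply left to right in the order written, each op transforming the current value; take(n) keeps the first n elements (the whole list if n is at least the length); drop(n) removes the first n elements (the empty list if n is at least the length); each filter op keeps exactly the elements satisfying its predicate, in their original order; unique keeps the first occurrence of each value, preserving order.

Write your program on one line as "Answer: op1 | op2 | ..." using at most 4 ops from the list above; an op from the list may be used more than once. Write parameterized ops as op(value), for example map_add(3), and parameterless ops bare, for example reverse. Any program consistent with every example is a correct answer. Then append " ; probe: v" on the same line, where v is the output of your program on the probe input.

drop(4) | unique | sort_desc ; probe: [43, 41, 19, 18, -6]

Check, running the answer program on each example:
  [42, 44, -24, 9, 32, -17, -2, 40] -> [32, -17, -2, 40] -> [32, -17, -2, 40] -> [40, 32, -2, -17]
  [1, 18, 3, -38, -4, 5, -34, -34, -14] -> [-4, 5, -34, -34, -14] -> [-4, 5, -34, -14] -> [5, -4, -14, -34]
  [49, 13, -4, -11, 38, -35] -> [38, -35] -> [38, -35] -> [38, -35]
  probe: [0, 35, -40, 45, 19, -6, 18, 41, 43] -> [19, -6, 18, 41, 43] -> [19, -6, 18, 41, 43] -> [43, 41, 19, 18, -6]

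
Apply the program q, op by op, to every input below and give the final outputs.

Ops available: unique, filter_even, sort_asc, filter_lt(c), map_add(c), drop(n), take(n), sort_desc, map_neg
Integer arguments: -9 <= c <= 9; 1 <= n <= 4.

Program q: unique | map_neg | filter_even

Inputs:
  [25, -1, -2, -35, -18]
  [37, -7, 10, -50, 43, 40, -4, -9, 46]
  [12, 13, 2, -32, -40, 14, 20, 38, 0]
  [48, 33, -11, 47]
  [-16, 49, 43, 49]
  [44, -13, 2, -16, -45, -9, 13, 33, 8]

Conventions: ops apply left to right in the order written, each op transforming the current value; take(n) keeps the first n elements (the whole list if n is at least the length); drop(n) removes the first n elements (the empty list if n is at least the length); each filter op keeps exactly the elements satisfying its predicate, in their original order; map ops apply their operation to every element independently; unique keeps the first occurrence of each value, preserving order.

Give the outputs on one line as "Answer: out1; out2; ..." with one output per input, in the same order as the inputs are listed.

[2, 18]; [-10, 50, -40, 4, -46]; [-12, -2, 32, 40, -14, -20, -38, 0]; [-48]; [16]; [-44, -2, 16, -8]

Execution, op by op:
  [25, -1, -2, -35, -18] -> [25, -1, -2, -35, -18] -> [-25, 1, 2, 35, 18] -> [2, 18]
  [37, -7, 10, -50, 43, 40, -4, -9, 46] -> [37, -7, 10, -50, 43, 40, -4, -9, 46] -> [-37, 7, -10, 50, -43, -40, 4, 9, -46] -> [-10, 50, -40, 4, -46]
  [12, 13, 2, -32, -40, 14, 20, 38, 0] -> [12, 13, 2, -32, -40, 14, 20, 38, 0] -> [-12, -13, -2, 32, 40, -14, -20, -38, 0] -> [-12, -2, 32, 40, -14, -20, -38, 0]
  [48, 33, -11, 47] -> [48, 33, -11, 47] -> [-48, -33, 11, -47] -> [-48]
  [-16, 49, 43, 49] -> [-16, 49, 43] -> [16, -49, -43] -> [16]
  [44, -13, 2, -16, -45, -9, 13, 33, 8] -> [44, -13, 2, -16, -45, -9, 13, 33, 8] -> [-44, 13, -2, 16, 45, 9, -13, -33, -8] -> [-44, -2, 16, -8]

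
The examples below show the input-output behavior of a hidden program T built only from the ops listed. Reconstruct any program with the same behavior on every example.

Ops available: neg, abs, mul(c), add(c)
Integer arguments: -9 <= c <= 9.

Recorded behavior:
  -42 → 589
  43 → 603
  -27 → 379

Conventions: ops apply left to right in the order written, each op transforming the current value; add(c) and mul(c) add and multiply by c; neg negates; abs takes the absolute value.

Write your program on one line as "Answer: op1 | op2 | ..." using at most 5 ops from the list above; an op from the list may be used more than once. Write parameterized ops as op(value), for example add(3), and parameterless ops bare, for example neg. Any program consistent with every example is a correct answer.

mul(-2) | abs | mul(7) | add(1)

Check, running the answer program on each example:
  -42 -> 84 -> 84 -> 588 -> 589
  43 -> -86 -> 86 -> 602 -> 603
  -27 -> 54 -> 54 -> 378 -> 379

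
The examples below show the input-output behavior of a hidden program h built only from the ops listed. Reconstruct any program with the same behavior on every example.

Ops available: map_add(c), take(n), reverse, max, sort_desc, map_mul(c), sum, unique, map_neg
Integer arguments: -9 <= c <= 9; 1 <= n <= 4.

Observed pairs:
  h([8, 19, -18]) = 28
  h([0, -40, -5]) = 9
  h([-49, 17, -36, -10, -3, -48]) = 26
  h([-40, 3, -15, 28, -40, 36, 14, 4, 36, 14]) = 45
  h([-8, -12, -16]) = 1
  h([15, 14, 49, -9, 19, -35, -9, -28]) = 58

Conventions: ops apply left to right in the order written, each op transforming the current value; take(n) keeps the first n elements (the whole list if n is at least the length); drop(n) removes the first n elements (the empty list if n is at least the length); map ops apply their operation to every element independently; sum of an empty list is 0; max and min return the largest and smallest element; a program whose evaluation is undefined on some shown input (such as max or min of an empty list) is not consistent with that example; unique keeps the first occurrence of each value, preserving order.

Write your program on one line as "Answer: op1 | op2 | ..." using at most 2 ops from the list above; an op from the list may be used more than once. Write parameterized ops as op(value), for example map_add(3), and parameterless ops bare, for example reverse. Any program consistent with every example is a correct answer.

map_add(9) | max

Check, running the answer program on each example:
  [8, 19, -18] -> [17, 28, -9] -> 28
  [0, -40, -5] -> [9, -31, 4] -> 9
  [-49, 17, -36, -10, -3, -48] -> [-40, 26, -27, -1, 6, -39] -> 26
  [-40, 3, -15, 28, -40, 36, 14, 4, 36, 14] -> [-31, 12, -6, 37, -31, 45, 23, 13, 45, 23] -> 45
  [-8, -12, -16] -> [1, -3, -7] -> 1
  [15, 14, 49, -9, 19, -35, -9, -28] -> [24, 23, 58, 0, 28, -26, 0, -19] -> 58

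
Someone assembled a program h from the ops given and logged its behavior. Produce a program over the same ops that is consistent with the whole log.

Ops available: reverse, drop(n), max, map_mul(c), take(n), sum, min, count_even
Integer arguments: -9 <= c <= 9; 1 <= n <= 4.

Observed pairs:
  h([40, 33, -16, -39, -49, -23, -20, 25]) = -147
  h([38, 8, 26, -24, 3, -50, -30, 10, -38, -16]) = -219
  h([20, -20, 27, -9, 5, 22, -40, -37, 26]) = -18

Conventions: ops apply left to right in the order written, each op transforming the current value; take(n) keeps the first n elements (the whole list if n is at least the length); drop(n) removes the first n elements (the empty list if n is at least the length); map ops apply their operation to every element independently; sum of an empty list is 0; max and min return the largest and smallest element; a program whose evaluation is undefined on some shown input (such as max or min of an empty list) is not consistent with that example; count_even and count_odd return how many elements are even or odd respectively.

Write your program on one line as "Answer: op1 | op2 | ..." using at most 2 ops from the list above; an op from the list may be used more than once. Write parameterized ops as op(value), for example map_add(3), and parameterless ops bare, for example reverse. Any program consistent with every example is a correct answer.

map_mul(3) | sum

Check, running the answer program on each example:
  [40, 33, -16, -39, -49, -23, -20, 25] -> [120, 99, -48, -117, -147, -69, -60, 75] -> -147
  [38, 8, 26, -24, 3, -50, -30, 10, -38, -16] -> [114, 24, 78, -72, 9, -150, -90, 30, -114, -48] -> -219
  [20, -20, 27, -9, 5, 22, -40, -37, 26] -> [60, -60, 81, -27, 15, 66, -120, -111, 78] -> -18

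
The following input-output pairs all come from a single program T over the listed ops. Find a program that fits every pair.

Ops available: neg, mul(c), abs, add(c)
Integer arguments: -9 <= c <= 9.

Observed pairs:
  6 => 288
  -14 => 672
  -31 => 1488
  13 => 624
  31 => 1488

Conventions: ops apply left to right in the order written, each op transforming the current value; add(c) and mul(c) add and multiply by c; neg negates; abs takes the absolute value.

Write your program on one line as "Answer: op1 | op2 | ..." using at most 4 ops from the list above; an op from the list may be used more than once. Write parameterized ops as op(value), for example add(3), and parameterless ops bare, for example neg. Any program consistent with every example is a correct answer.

mul(8) | neg | abs | mul(6)

Check, running the answer program on each example:
  6 -> 48 -> -48 -> 48 -> 288
  -14 -> -112 -> 112 -> 112 -> 672
  -31 -> -248 -> 248 -> 248 -> 1488
  13 -> 104 -> -104 -> 104 -> 624
  31 -> 248 -> -248 -> 248 -> 1488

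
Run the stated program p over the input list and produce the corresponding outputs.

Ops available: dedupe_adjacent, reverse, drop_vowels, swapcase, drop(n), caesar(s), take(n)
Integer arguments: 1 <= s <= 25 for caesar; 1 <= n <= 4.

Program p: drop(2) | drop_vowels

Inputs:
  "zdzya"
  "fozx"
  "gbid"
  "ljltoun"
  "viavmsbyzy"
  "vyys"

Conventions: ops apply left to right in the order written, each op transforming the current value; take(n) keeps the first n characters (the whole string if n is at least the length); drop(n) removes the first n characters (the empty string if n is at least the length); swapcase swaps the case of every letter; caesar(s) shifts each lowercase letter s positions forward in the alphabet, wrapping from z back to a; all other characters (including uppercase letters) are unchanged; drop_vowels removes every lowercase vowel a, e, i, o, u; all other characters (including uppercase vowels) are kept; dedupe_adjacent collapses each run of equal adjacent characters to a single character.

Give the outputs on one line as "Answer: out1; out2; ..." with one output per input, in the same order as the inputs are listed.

"zy"; "zx"; "d"; "ltn"; "vmsbyzy"; "ys"

Execution, op by op:
  "zdzya" -> "zya" -> "zy"
  "fozx" -> "zx" -> "zx"
  "gbid" -> "id" -> "d"
  "ljltoun" -> "ltoun" -> "ltn"
  "viavmsbyzy" -> "avmsbyzy" -> "vmsbyzy"
  "vyys" -> "ys" -> "ys"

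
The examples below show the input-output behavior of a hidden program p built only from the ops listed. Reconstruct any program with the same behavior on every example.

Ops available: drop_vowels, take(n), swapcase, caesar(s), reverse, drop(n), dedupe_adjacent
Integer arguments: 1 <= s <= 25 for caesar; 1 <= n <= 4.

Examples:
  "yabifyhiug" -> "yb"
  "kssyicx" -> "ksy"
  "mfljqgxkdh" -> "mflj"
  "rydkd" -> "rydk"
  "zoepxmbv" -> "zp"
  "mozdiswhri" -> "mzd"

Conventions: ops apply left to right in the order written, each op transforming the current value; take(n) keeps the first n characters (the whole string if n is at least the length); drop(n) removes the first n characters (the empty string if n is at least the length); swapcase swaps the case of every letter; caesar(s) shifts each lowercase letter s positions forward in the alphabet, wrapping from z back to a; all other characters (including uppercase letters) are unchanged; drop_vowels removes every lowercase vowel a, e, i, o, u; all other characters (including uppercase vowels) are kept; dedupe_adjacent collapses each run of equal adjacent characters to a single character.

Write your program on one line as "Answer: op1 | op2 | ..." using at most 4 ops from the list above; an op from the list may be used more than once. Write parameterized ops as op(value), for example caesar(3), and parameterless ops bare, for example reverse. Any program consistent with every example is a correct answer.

take(4) | drop_vowels | dedupe_adjacent

Check, running the answer program on each example:
  "yabifyhiug" -> "yabi" -> "yb" -> "yb"
  "kssyicx" -> "kssy" -> "kssy" -> "ksy"
  "mfljqgxkdh" -> "mflj" -> "mflj" -> "mflj"
  "rydkd" -> "rydk" -> "rydk" -> "rydk"
  "zoepxmbv" -> "zoep" -> "zp" -> "zp"
  "mozdiswhri" -> "mozd" -> "mzd" -> "mzd"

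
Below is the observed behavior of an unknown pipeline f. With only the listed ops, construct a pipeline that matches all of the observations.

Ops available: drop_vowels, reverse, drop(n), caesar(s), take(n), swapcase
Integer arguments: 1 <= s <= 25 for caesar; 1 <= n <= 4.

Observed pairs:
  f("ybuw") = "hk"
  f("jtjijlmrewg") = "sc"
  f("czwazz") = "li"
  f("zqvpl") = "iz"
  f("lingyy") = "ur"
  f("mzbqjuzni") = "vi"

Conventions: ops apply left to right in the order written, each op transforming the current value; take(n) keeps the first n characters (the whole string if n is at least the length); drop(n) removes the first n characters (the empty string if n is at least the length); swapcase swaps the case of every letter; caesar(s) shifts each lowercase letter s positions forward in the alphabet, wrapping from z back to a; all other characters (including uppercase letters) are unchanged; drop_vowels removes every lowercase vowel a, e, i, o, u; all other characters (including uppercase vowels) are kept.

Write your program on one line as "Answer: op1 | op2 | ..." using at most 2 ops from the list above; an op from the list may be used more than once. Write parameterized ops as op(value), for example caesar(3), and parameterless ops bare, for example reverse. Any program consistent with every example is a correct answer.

take(2) | caesar(9)

Check, running the answer program on each example:
  "ybuw" -> "yb" -> "hk"
  "jtjijlmrewg" -> "jt" -> "sc"
  "czwazz" -> "cz" -> "li"
  "zqvpl" -> "zq" -> "iz"
  "lingyy" -> "li" -> "ur"
  "mzbqjuzni" -> "mz" -> "vi"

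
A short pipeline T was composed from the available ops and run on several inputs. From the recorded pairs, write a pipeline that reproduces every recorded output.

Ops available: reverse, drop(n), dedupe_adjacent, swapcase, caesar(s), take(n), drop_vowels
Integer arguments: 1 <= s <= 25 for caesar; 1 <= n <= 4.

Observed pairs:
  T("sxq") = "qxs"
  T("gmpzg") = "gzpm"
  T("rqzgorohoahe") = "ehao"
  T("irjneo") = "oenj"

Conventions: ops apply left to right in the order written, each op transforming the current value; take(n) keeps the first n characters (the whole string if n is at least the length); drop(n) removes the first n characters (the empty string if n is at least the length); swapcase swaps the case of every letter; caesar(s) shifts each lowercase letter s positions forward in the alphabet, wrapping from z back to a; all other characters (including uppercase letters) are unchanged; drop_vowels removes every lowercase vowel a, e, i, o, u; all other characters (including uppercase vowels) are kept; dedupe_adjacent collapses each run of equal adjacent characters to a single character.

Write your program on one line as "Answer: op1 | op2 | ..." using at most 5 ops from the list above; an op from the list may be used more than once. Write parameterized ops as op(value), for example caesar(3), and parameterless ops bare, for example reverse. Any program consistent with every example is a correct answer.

reverse | swapcase | take(4) | swapcase

Check, running the answer program on each example:
  "sxq" -> "qxs" -> "QXS" -> "QXS" -> "qxs"
  "gmpzg" -> "gzpmg" -> "GZPMG" -> "GZPM" -> "gzpm"
  "rqzgorohoahe" -> "ehaohorogzqr" -> "EHAOHOROGZQR" -> "EHAO" -> "ehao"
  "irjneo" -> "oenjri" -> "OENJRI" -> "OENJ" -> "oenj"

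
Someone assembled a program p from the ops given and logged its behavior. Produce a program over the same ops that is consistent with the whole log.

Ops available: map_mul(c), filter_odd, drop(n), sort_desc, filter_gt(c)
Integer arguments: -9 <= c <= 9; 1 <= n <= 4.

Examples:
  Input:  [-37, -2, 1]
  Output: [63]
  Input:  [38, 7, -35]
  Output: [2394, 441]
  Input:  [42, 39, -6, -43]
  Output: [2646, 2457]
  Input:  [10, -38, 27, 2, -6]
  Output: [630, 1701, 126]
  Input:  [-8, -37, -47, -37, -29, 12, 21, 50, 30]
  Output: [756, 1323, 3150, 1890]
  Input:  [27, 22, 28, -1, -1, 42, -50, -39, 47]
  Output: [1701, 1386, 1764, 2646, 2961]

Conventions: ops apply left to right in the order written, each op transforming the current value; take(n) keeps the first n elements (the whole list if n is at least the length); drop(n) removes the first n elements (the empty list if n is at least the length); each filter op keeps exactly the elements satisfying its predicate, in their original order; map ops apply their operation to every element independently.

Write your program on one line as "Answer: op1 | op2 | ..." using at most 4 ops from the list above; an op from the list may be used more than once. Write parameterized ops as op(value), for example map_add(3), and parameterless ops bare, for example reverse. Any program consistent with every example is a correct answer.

map_mul(7) | filter_gt(1) | map_mul(9)

Check, running the answer program on each example:
  [-37, -2, 1] -> [-259, -14, 7] -> [7] -> [63]
  [38, 7, -35] -> [266, 49, -245] -> [266, 49] -> [2394, 441]
  [42, 39, -6, -43] -> [294, 273, -42, -301] -> [294, 273] -> [2646, 2457]
  [10, -38, 27, 2, -6] -> [70, -266, 189, 14, -42] -> [70, 189, 14] -> [630, 1701, 126]
  [-8, -37, -47, -37, -29, 12, 21, 50, 30] -> [-56, -259, -329, -259, -203, 84, 147, 350, 210] -> [84, 147, 350, 210] -> [756, 1323, 3150, 1890]
  [27, 22, 28, -1, -1, 42, -50, -39, 47] -> [189, 154, 196, -7, -7, 294, -350, -273, 329] -> [189, 154, 196, 294, 329] -> [1701, 1386, 1764, 2646, 2961]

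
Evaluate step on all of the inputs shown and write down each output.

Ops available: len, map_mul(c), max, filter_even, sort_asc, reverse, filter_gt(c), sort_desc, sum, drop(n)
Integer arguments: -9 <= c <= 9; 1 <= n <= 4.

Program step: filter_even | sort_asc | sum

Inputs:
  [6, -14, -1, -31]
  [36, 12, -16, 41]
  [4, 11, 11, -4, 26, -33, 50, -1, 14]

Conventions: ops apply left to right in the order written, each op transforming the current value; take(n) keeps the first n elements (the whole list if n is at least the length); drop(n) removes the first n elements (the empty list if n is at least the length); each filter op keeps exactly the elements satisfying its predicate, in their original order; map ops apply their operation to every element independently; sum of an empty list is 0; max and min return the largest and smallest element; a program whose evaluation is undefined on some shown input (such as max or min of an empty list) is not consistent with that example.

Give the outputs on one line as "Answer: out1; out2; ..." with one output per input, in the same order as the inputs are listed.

Execution, op by op:
  [6, -14, -1, -31] -> [6, -14] -> [-14, 6] -> -8
  [36, 12, -16, 41] -> [36, 12, -16] -> [-16, 12, 36] -> 32
  [4, 11, 11, -4, 26, -33, 50, -1, 14] -> [4, -4, 26, 50, 14] -> [-4, 4, 14, 26, 50] -> 90

-8; 32; 90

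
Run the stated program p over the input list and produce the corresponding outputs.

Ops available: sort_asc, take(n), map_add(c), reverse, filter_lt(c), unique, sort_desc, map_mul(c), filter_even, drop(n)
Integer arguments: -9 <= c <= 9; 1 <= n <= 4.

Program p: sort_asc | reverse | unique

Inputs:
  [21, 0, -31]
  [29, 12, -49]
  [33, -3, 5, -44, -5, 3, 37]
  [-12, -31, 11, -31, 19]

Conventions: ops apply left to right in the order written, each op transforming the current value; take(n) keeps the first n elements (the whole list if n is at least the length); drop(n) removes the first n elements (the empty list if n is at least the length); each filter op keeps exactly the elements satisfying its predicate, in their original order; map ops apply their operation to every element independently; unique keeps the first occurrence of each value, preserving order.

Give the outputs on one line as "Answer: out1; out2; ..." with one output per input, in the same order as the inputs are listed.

Execution, op by op:
  [21, 0, -31] -> [-31, 0, 21] -> [21, 0, -31] -> [21, 0, -31]
  [29, 12, -49] -> [-49, 12, 29] -> [29, 12, -49] -> [29, 12, -49]
  [33, -3, 5, -44, -5, 3, 37] -> [-44, -5, -3, 3, 5, 33, 37] -> [37, 33, 5, 3, -3, -5, -44] -> [37, 33, 5, 3, -3, -5, -44]
  [-12, -31, 11, -31, 19] -> [-31, -31, -12, 11, 19] -> [19, 11, -12, -31, -31] -> [19, 11, -12, -31]

[21, 0, -31]; [29, 12, -49]; [37, 33, 5, 3, -3, -5, -44]; [19, 11, -12, -31]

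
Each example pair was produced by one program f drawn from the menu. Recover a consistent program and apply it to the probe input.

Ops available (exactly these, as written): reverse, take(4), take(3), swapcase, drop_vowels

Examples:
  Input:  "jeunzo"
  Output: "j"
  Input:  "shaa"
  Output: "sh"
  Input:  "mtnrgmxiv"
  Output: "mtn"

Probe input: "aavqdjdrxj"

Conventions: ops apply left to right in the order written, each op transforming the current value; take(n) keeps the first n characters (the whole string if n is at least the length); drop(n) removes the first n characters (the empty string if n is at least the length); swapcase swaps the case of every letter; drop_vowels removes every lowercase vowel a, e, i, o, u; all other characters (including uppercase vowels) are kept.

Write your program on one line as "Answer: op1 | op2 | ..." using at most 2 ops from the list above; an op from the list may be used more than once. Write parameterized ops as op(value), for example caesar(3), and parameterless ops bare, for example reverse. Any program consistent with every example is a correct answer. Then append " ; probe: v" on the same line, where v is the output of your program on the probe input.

take(3) | drop_vowels ; probe: "v"

Check, running the answer program on each example:
  "jeunzo" -> "jeu" -> "j"
  "shaa" -> "sha" -> "sh"
  "mtnrgmxiv" -> "mtn" -> "mtn"
  probe: "aavqdjdrxj" -> "aav" -> "v"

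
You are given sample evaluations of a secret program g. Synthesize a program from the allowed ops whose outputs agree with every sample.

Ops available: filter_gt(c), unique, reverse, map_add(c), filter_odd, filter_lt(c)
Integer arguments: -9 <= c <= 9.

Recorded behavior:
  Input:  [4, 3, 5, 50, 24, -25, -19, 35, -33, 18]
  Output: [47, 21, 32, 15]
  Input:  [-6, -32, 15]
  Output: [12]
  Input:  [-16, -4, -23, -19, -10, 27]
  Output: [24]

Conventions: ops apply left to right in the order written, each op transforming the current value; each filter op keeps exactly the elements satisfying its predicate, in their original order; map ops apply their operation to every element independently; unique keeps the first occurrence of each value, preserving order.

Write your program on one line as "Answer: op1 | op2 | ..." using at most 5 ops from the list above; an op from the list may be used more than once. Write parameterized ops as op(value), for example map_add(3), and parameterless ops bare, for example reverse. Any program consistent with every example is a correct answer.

reverse | map_add(-7) | map_add(4) | reverse | filter_gt(3)

Check, running the answer program on each example:
  [4, 3, 5, 50, 24, -25, -19, 35, -33, 18] -> [18, -33, 35, -19, -25, 24, 50, 5, 3, 4] -> [11, -40, 28, -26, -32, 17, 43, -2, -4, -3] -> [15, -36, 32, -22, -28, 21, 47, 2, 0, 1] -> [1, 0, 2, 47, 21, -28, -22, 32, -36, 15] -> [47, 21, 32, 15]
  [-6, -32, 15] -> [15, -32, -6] -> [8, -39, -13] -> [12, -35, -9] -> [-9, -35, 12] -> [12]
  [-16, -4, -23, -19, -10, 27] -> [27, -10, -19, -23, -4, -16] -> [20, -17, -26, -30, -11, -23] -> [24, -13, -22, -26, -7, -19] -> [-19, -7, -26, -22, -13, 24] -> [24]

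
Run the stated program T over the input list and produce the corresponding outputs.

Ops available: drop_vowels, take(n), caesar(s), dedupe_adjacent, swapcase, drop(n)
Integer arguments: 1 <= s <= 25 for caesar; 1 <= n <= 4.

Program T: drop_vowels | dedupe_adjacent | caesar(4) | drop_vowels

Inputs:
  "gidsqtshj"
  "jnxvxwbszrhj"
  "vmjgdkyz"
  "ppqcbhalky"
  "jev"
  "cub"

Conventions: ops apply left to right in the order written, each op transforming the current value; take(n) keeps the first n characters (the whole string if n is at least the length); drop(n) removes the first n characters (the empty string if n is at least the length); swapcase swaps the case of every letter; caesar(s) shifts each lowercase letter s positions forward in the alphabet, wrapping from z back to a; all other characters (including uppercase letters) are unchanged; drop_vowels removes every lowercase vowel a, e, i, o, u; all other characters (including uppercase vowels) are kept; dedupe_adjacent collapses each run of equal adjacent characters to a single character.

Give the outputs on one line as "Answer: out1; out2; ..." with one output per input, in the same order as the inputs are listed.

Execution, op by op:
  "gidsqtshj" -> "gdsqtshj" -> "gdsqtshj" -> "khwuxwln" -> "khwxwln"
  "jnxvxwbszrhj" -> "jnxvxwbszrhj" -> "jnxvxwbszrhj" -> "nrbzbafwdvln" -> "nrbzbfwdvln"
  "vmjgdkyz" -> "vmjgdkyz" -> "vmjgdkyz" -> "zqnkhocd" -> "zqnkhcd"
  "ppqcbhalky" -> "ppqcbhlky" -> "pqcbhlky" -> "tugflpoc" -> "tgflpc"
  "jev" -> "jv" -> "jv" -> "nz" -> "nz"
  "cub" -> "cb" -> "cb" -> "gf" -> "gf"

"khwxwln"; "nrbzbfwdvln"; "zqnkhcd"; "tgflpc"; "nz"; "gf"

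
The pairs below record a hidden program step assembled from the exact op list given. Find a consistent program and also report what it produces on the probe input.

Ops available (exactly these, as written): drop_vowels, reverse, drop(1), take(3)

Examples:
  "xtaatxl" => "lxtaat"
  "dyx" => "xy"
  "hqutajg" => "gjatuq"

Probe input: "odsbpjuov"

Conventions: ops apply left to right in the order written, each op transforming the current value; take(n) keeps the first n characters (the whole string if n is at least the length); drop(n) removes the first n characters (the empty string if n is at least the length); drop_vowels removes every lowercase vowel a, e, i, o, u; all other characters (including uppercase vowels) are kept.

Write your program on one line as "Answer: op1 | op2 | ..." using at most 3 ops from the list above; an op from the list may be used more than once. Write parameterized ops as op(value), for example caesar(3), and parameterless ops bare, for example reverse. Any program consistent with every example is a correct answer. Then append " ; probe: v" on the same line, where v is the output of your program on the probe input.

drop(1) | reverse ; probe: "voujpbsd"

Check, running the answer program on each example:
  "xtaatxl" -> "taatxl" -> "lxtaat"
  "dyx" -> "yx" -> "xy"
  "hqutajg" -> "qutajg" -> "gjatuq"
  probe: "odsbpjuov" -> "dsbpjuov" -> "voujpbsd"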